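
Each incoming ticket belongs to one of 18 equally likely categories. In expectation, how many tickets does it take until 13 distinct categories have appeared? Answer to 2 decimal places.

With k distinct categories already seen, the next new one arrives after an expected 18/(18-k) tickets.
Sum over k = 0,...,12: E = 18/18 + 18/17 + 18/16 + ... + 18/7 + 18/6 = 21.812.

21.81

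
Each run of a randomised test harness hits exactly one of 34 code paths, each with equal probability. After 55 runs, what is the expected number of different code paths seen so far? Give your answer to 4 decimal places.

For each code path, P(seen in 55 runs) = 1 - (33/34)^55 = 0.80639.
By linearity of expectation, E[distinct seen] = 34·(1 - (33/34)^55) = 27.41728.

27.4173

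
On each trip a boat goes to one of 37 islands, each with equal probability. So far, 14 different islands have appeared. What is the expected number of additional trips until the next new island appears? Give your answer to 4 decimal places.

1.6087

Each trip yields a new island with probability (37-14)/37 = 23/37, so the wait is geometric with mean 37/23.
E = 37/23 = 1.60870.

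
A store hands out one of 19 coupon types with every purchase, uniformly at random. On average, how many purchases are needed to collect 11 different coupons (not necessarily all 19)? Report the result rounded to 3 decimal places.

15.768

With k distinct coupons already seen, the next new one arrives after an expected 19/(19-k) purchases.
Sum over k = 0,...,10: E = 19/19 + 19/18 + 19/17 + ... + 19/10 + 19/9 = 15.7678.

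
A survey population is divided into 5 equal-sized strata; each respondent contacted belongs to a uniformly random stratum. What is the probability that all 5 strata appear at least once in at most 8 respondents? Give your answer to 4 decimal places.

0.3226

By inclusion–exclusion over which strata are missing,
P(all seen) = Σ_{j=0}^{5} (-1)^j C(5,j)((5-j)/5)^8
= 1.00000 - 0.83886 + 0.16796 - 0.00655 + 0.00001 - 0.00000
= 0.32256.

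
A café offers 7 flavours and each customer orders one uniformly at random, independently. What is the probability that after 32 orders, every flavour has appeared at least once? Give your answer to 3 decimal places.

By inclusion–exclusion over which flavours are missing,
P(all seen) = Σ_{j=0}^{7} (-1)^j C(7,j)((7-j)/7)^32
= 1.0000 - 0.0504 + 0.0004 - 0.0000 + 0.0000 - 0.0000 + 0.0000 - 0.0000
= 0.9500.

0.950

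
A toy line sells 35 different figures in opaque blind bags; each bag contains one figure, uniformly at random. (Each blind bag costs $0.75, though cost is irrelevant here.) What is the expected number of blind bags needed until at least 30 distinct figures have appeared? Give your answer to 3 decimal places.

With k distinct figures already seen, the next new one arrives after an expected 35/(35-k) blind bags.
Sum over k = 0,...,29: E = 35/35 + 35/34 + 35/33 + ... + 35/7 + 35/6 = 65.2207.

65.221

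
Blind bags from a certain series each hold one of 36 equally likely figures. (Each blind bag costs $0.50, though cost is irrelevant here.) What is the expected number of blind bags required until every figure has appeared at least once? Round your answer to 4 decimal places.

Split into phases: going from k distinct to k+1 distinct takes on average 36/(36-k) blind bags.
E[T] = 36/36 + 36/35 + 36/34 + ... + 36/2 + 36/1 = 36·H_{36}.
H_{36} = 4.17456, so E[T] = 150.28413.

150.2841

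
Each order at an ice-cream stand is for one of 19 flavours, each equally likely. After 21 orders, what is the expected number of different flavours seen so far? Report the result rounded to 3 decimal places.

For each flavour, P(seen in 21 orders) = 1 - (18/19)^21 = 0.6787.
By linearity of expectation, E[distinct seen] = 19·(1 - (18/19)^21) = 12.8955.

12.895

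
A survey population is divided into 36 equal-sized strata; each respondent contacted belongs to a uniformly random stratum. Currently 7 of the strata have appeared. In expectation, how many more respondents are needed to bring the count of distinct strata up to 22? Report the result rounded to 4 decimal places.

The wait to go from k to k+1 distinct strata is geometric with mean 36/(36-k).
Sum over k = 7,...,21: E = 36/29 + 36/28 + 36/27 + ... + 36/16 + 36/15 = 25.56329.

25.5633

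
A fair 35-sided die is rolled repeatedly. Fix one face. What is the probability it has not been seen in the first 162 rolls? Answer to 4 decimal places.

0.0091

Each roll misses the fixed face with probability (35-1)/35 = 34/35, independently.
P(still missing after 162) = (34/35)^162 = 0.00913.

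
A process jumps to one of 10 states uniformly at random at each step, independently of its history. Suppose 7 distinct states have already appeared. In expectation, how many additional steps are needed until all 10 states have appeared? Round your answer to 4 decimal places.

18.3333

The wait to go from k to k+1 distinct states is geometric with mean 10/(10-k).
Sum over k = 7,...,9: E = 10/3 + 10/2 + 10/1 = 18.33333.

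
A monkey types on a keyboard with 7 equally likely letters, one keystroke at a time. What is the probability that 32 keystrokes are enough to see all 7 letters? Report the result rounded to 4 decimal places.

0.9500

By inclusion–exclusion over which letters are missing,
P(all seen) = Σ_{j=0}^{7} (-1)^j C(7,j)((7-j)/7)^32
= 1.00000 - 0.05044 + 0.00044 - 0.00000 + 0.00000 - 0.00000 + 0.00000 - 0.00000
= 0.95000.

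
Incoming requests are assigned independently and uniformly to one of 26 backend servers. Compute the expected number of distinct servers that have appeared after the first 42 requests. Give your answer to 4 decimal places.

20.9931

For each server, P(seen in 42 requests) = 1 - (25/26)^42 = 0.80743.
By linearity of expectation, E[distinct seen] = 26·(1 - (25/26)^42) = 20.99305.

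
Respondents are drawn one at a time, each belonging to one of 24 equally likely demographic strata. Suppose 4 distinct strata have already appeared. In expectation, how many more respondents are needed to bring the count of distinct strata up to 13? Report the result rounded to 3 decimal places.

From k distinct to k+1 distinct takes on average 24/(24-k) respondents.
Sum over k = 4,...,12: E = 24/20 + 24/19 + 24/18 + ... + 24/13 + 24/12 = 13.8687.

13.869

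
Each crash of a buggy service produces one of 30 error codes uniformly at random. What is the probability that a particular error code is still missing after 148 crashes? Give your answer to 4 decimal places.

0.0066

On each crash the fixed error code fails to appear with probability 29/30.
P(still missing after 148) = (29/30)^148 = 0.00662.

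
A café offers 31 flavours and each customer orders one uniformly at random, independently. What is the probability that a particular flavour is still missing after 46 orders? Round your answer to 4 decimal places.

Each order misses the fixed flavour with probability (31-1)/31 = 30/31, independently.
P(still missing after 46) = (30/31)^46 = 0.22128.

0.2213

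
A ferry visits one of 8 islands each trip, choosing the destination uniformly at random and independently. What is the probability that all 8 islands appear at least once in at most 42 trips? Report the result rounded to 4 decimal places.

By inclusion–exclusion over which islands are missing,
P(all seen) = Σ_{j=0}^{8} (-1)^j C(8,j)((8-j)/8)^42
= 1.00000 - 0.02934 + 0.00016 - 0.00000 + 0.00000 - 0.00000 + 0.00000 - 0.00000 + 0.00000
= 0.97082.

0.9708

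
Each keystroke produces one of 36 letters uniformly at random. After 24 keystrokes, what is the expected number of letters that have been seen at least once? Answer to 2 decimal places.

17.69

For each letter, P(seen in 24 keystrokes) = 1 - (35/36)^24 = 0.491.
By linearity of expectation, E[distinct seen] = 36·(1 - (35/36)^24) = 17.691.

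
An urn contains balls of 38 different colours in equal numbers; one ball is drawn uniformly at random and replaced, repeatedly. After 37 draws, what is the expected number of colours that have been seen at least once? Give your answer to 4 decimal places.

For each colour, P(seen in 37 draws) = 1 - (37/38)^37 = 0.62720.
By linearity of expectation, E[distinct seen] = 38·(1 - (37/38)^37) = 23.83377.

23.8338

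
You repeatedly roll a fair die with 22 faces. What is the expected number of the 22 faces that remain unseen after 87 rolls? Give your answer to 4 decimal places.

0.3844

For each face, P(unseen after 87) = (21/22)^87 = 0.01747.
By linearity of expectation, E[unseen] = 22·(21/22)^87 = 0.38435.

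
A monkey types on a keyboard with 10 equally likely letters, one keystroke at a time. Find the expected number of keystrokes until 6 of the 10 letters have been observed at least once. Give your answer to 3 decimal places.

Going from k to k+1 distinct takes a geometric number of keystrokes with mean 10/(10-k).
Sum over k = 0,...,5: E = 10/10 + 10/9 + 10/8 + 10/7 + 10/6 + 10/5 = 8.4563.

8.456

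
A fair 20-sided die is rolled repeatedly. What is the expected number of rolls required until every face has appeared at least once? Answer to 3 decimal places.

After k distinct faces have appeared, the next roll gives a new one with probability (20-k)/20, so the expected wait for the (k+1)-th is 20/(20-k).
E[T] = 20/20 + 20/19 + 20/18 + ... + 20/2 + 20/1 = 20·H_{20}.
H_{20} = 3.5977, so E[T] = 71.9548.

71.955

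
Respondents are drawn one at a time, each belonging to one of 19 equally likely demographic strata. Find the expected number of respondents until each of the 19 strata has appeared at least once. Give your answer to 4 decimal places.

67.4071

Split into phases: going from k distinct to k+1 distinct takes on average 19/(19-k) respondents.
E[T] = 19/19 + 19/18 + 19/17 + ... + 19/2 + 19/1 = 19·H_{19}.
H_{19} = 3.54774, so E[T] = 67.40705.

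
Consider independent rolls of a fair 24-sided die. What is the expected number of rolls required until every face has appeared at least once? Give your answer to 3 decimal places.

The wait to go from k to k+1 distinct faces is geometric with mean 24/(24-k).
E[T] = 24/24 + 24/23 + 24/22 + ... + 24/2 + 24/1 = 24·H_{24}.
H_{24} = 3.7760, so E[T] = 90.6230.

90.623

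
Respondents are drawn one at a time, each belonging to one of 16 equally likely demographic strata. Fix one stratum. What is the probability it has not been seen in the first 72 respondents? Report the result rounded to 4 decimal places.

Each respondent misses the fixed stratum with probability (16-1)/16 = 15/16, independently.
P(still missing after 72) = (15/16)^72 = 0.00959.

0.0096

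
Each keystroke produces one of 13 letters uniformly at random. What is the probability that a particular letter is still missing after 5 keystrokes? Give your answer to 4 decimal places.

0.6702

Each keystroke misses the fixed letter with probability (13-1)/13 = 12/13, independently.
P(still missing after 5) = (12/13)^5 = 0.67018.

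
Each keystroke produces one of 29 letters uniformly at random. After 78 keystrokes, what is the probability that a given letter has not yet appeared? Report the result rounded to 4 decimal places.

On each keystroke the fixed letter fails to appear with probability 28/29.
P(still missing after 78) = (28/29)^78 = 0.06476.

0.0648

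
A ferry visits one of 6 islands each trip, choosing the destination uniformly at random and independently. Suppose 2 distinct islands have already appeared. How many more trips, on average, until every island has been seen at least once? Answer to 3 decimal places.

With k distinct islands already seen, the next new one takes an expected 6/(6-k) trips.
Sum over k = 2,...,5: E = 6/4 + 6/3 + 6/2 + 6/1 = 12.5000.

12.500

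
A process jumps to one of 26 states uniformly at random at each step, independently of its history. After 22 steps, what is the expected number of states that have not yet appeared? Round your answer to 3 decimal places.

For each state, P(unseen after 22) = (25/26)^22 = 0.4220.
By linearity of expectation, E[unseen] = 26·(25/26)^22 = 10.9708.

10.971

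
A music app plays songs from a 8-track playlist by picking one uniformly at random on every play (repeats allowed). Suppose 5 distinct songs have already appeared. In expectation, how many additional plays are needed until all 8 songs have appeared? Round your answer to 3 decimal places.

14.667

With k distinct songs already seen, the next new one takes an expected 8/(8-k) plays.
Sum over k = 5,...,7: E = 8/3 + 8/2 + 8/1 = 14.6667.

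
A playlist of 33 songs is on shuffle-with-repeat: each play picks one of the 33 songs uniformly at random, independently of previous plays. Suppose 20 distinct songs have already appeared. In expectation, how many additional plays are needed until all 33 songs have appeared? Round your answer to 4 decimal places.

With k distinct songs already seen, the next new one takes an expected 33/(33-k) plays.
Sum over k = 20,...,32: E = 33/13 + 33/12 + 33/11 + ... + 33/2 + 33/1 = 104.94441.

104.9444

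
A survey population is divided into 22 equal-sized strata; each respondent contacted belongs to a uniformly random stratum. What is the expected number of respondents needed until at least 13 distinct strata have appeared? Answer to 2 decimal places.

18.96

With k distinct strata already seen, the next new one arrives after an expected 22/(22-k) respondents.
Sum over k = 0,...,12: E = 22/22 + 22/21 + 22/20 + ... + 22/11 + 22/10 = 18.961.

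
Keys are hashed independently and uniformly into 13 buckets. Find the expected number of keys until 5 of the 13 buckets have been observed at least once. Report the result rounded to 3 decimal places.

With k distinct buckets already seen, the next new one arrives after an expected 13/(13-k) keys.
Sum over k = 0,...,4: E = 13/13 + 13/12 + 13/11 + 13/10 + 13/9 = 6.0096.

6.010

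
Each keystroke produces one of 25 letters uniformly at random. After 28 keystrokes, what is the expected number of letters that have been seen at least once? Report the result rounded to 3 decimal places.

17.029

For each letter, P(seen in 28 keystrokes) = 1 - (24/25)^28 = 0.6811.
By linearity of expectation, E[distinct seen] = 25·(1 - (24/25)^28) = 17.0286.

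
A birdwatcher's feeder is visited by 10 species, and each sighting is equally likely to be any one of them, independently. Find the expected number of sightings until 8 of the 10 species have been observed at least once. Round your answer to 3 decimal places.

With k distinct species already seen, the next new one arrives after an expected 10/(10-k) sightings.
Sum over k = 0,...,7: E = 10/10 + 10/9 + 10/8 + ... + 10/4 + 10/3 = 14.2897.

14.290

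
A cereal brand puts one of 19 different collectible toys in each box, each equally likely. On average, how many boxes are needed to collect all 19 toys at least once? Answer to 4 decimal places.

67.4071

The wait to go from k to k+1 distinct toys is geometric with mean 19/(19-k).
E[T] = 19/19 + 19/18 + 19/17 + ... + 19/2 + 19/1 = 19·H_{19}.
H_{19} = 3.54774, so E[T] = 67.40705.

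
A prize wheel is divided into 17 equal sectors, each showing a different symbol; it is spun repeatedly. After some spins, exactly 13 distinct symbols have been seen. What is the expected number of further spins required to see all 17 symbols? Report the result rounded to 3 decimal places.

35.417

With k distinct symbols already seen, the next new one takes an expected 17/(17-k) spins.
Sum over k = 13,...,16: E = 17/4 + 17/3 + 17/2 + 17/1 = 35.4167.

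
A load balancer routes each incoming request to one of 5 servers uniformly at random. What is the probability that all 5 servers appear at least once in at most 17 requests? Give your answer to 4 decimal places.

0.8891

By inclusion–exclusion over which servers are missing,
P(all seen) = Σ_{j=0}^{5} (-1)^j C(5,j)((5-j)/5)^17
= 1.00000 - 0.11259 + 0.00169 - 0.00000 + 0.00000 - 0.00000
= 0.88910.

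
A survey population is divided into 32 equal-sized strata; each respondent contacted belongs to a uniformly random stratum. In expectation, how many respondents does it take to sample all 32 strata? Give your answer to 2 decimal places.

Split into phases: going from k distinct to k+1 distinct takes on average 32/(32-k) respondents.
E[T] = 32/32 + 32/31 + 32/30 + ... + 32/2 + 32/1 = 32·H_{32}.
H_{32} = 4.058, so E[T] = 129.872.

129.87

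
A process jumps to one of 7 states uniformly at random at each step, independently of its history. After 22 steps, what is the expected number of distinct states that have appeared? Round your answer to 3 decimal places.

6.764

For each state, P(seen in 22 steps) = 1 - (6/7)^22 = 0.9663.
By linearity of expectation, E[distinct seen] = 7·(1 - (6/7)^22) = 6.7643.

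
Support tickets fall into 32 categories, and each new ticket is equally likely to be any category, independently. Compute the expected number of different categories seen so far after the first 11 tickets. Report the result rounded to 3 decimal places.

For each category, P(seen in 11 tickets) = 1 - (31/32)^11 = 0.2948.
By linearity of expectation, E[distinct seen] = 32·(1 - (31/32)^11) = 9.4327.

9.433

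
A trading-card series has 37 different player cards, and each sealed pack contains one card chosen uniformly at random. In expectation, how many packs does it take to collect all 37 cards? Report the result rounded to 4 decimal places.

The wait to go from k to k+1 distinct cards is geometric with mean 37/(37-k).
E[T] = 37/37 + 37/36 + 37/35 + ... + 37/2 + 37/1 = 37·H_{37}.
H_{37} = 4.20159, so E[T] = 155.45869.

155.4587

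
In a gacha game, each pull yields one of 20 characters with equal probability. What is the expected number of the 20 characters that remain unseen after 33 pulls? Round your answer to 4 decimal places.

For each character, P(unseen after 33) = (19/20)^33 = 0.18403.
By linearity of expectation, E[unseen] = 20·(19/20)^33 = 3.68052.

3.6805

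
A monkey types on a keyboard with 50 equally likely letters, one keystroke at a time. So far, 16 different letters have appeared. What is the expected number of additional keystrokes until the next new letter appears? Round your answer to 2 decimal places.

1.47

Each keystroke yields a new letter with probability (50-16)/50 = 34/50, so the wait is geometric with mean 50/34.
E = 50/34 = 1.471.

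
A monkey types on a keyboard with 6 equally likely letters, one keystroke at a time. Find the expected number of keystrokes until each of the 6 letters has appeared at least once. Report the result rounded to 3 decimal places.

14.700

After k distinct letters have appeared, the next keystroke gives a new one with probability (6-k)/6, so the expected wait for the (k+1)-th is 6/(6-k).
E[T] = 6/6 + 6/5 + 6/4 + 6/3 + 6/2 + 6/1 = 6·H_{6}.
H_{6} = 2.4500, so E[T] = 14.7000.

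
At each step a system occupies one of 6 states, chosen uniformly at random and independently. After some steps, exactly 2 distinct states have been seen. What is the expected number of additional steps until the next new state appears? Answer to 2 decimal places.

1.50

Each step yields a new state with probability (6-2)/6 = 4/6, so the wait is geometric with mean 6/4.
E = 6/4 = 1.500.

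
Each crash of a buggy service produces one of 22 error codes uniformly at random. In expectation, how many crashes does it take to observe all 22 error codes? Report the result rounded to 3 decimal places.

The wait to go from k to k+1 distinct error codes is geometric with mean 22/(22-k).
E[T] = 22/22 + 22/21 + 22/20 + ... + 22/2 + 22/1 = 22·H_{22}.
H_{22} = 3.6908, so E[T] = 81.1979.

81.198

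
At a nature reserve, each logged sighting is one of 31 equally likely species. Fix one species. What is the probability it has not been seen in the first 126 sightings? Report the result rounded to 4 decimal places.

On each sighting the fixed species fails to appear with probability 30/31.
P(still missing after 126) = (30/31)^126 = 0.01606.

0.0161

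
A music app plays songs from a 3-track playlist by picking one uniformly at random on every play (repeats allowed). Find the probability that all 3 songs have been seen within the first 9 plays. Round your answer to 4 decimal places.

0.9221

By inclusion–exclusion over which songs are missing,
P(all seen) = Σ_{j=0}^{3} (-1)^j C(3,j)((3-j)/3)^9
= 1.00000 - 0.07804 + 0.00015 - 0.00000
= 0.92212.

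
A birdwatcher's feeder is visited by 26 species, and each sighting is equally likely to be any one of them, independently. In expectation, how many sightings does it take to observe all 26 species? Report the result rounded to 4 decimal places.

The wait to go from k to k+1 distinct species is geometric with mean 26/(26-k).
E[T] = 26/26 + 26/25 + 26/24 + ... + 26/2 + 26/1 = 26·H_{26}.
H_{26} = 3.85442, so E[T] = 100.21491.

100.2149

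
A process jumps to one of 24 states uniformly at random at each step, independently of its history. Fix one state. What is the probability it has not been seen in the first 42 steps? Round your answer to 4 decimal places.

0.1674

Each step misses the fixed state with probability (24-1)/24 = 23/24, independently.
P(still missing after 42) = (23/24)^42 = 0.16738.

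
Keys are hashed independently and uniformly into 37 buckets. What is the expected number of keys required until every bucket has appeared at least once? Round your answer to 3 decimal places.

After k distinct buckets have appeared, the next key gives a new one with probability (37-k)/37, so the expected wait for the (k+1)-th is 37/(37-k).
E[T] = 37/37 + 37/36 + 37/35 + ... + 37/2 + 37/1 = 37·H_{37}.
H_{37} = 4.2016, so E[T] = 155.4587.

155.459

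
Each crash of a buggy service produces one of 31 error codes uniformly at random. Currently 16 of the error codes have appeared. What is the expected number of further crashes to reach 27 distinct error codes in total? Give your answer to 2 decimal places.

38.28

The wait to go from k to k+1 distinct error codes is geometric with mean 31/(31-k).
Sum over k = 16,...,26: E = 31/15 + 31/14 + 31/13 + ... + 31/6 + 31/5 = 38.282.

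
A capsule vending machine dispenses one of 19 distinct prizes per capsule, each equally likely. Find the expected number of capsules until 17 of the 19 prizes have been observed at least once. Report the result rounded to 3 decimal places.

Going from k to k+1 distinct takes a geometric number of capsules with mean 19/(19-k).
Sum over k = 0,...,16: E = 19/19 + 19/18 + 19/17 + ... + 19/4 + 19/3 = 38.9071.

38.907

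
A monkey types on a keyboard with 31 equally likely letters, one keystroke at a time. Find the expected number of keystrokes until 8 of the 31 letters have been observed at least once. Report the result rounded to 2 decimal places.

9.08

With k distinct letters already seen, the next new one arrives after an expected 31/(31-k) keystrokes.
Sum over k = 0,...,7: E = 31/31 + 31/30 + 31/29 + ... + 31/25 + 31/24 = 9.082.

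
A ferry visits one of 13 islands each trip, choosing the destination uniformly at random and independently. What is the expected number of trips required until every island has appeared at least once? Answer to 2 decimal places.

Split into phases: going from k distinct to k+1 distinct takes on average 13/(13-k) trips.
E[T] = 13/13 + 13/12 + 13/11 + ... + 13/2 + 13/1 = 13·H_{13}.
H_{13} = 3.180, so E[T] = 41.342.

41.34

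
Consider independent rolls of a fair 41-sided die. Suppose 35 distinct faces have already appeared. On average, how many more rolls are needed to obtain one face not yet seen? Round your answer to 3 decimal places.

Each roll yields a new face with probability (41-35)/41 = 6/41, so the wait is geometric with mean 41/6.
E = 41/6 = 6.8333.

6.833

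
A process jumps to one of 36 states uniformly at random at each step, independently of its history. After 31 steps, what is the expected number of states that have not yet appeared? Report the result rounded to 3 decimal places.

For each state, P(unseen after 31) = (35/36)^31 = 0.4176.
By linearity of expectation, E[unseen] = 36·(35/36)^31 = 15.0326.

15.033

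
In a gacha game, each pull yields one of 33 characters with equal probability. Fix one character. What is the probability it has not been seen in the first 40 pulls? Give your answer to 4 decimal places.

0.2920

On each pull the fixed character fails to appear with probability 32/33.
P(still missing after 40) = (32/33)^40 = 0.29204.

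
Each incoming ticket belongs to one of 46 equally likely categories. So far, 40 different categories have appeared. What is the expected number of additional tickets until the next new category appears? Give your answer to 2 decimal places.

The number of tickets until the next new category is geometric with success probability 6/46, so its mean is 46/6.
E = 46/6 = 7.667.

7.67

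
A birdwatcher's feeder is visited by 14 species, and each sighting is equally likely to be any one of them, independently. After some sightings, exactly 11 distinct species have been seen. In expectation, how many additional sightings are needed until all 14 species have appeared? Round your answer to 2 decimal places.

The wait to go from k to k+1 distinct species is geometric with mean 14/(14-k).
Sum over k = 11,...,13: E = 14/3 + 14/2 + 14/1 = 25.667.

25.67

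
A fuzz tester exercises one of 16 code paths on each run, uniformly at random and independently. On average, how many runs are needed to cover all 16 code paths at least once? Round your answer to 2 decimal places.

The wait to go from k to k+1 distinct code paths is geometric with mean 16/(16-k).
E[T] = 16/16 + 16/15 + 16/14 + ... + 16/2 + 16/1 = 16·H_{16}.
H_{16} = 3.381, so E[T] = 54.092.

54.09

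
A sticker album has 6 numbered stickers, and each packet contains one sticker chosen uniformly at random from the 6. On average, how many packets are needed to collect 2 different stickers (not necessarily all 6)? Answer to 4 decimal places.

Going from k to k+1 distinct takes a geometric number of packets with mean 6/(6-k).
Sum over k = 0,...,1: E = 6/6 + 6/5 = 2.20000.

2.2000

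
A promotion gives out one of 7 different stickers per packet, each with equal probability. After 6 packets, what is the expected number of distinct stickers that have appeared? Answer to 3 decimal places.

4.224

For each sticker, P(seen in 6 packets) = 1 - (6/7)^6 = 0.6034.
By linearity of expectation, E[distinct seen] = 7·(1 - (6/7)^6) = 4.2240.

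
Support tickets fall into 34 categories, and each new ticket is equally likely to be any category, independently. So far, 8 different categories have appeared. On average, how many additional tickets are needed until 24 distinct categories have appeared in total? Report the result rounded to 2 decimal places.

From k distinct to k+1 distinct takes on average 34/(34-k) tickets.
Sum over k = 8,...,23: E = 34/26 + 34/25 + 34/24 + ... + 34/12 + 34/11 = 31.465.

31.47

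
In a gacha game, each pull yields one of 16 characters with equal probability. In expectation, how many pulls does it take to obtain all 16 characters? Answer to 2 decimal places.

54.09

The wait to go from k to k+1 distinct characters is geometric with mean 16/(16-k).
E[T] = 16/16 + 16/15 + 16/14 + ... + 16/2 + 16/1 = 16·H_{16}.
H_{16} = 3.381, so E[T] = 54.092.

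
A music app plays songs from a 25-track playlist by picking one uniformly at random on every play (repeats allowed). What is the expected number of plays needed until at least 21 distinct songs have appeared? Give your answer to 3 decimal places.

43.316

With k distinct songs already seen, the next new one arrives after an expected 25/(25-k) plays.
Sum over k = 0,...,20: E = 25/25 + 25/24 + 25/23 + ... + 25/6 + 25/5 = 43.3156.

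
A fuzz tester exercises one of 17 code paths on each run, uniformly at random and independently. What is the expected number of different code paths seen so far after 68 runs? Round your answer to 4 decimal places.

For each code path, P(seen in 68 runs) = 1 - (16/17)^68 = 0.98380.
By linearity of expectation, E[distinct seen] = 17·(1 - (16/17)^68) = 16.72453.

16.7245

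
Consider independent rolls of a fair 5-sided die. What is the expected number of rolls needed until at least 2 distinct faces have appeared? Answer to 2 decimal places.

Going from k to k+1 distinct takes a geometric number of rolls with mean 5/(5-k).
Sum over k = 0,...,1: E = 5/5 + 5/4 = 2.250.

2.25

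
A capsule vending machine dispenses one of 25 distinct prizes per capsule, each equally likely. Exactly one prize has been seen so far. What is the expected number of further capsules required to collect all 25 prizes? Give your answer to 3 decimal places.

With k distinct prizes already seen, the next new one takes an expected 25/(25-k) capsules.
Sum over k = 1,...,24: E = 25/24 + 25/23 + 25/22 + ... + 25/2 + 25/1 = 94.3990.

94.399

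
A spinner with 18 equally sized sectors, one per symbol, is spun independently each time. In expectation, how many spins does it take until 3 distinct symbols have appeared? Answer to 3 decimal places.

3.184

With k distinct symbols already seen, the next new one arrives after an expected 18/(18-k) spins.
Sum over k = 0,...,2: E = 18/18 + 18/17 + 18/16 = 3.1838.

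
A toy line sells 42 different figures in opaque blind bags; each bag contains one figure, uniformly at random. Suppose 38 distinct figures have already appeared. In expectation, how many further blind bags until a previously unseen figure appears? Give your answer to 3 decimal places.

10.500

The number of blind bags until the next new figure is geometric with success probability 4/42, so its mean is 42/4.
E = 42/4 = 10.5000.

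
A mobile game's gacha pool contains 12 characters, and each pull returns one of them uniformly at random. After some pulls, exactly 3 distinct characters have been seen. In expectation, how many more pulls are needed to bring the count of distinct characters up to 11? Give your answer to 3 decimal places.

The wait to go from k to k+1 distinct characters is geometric with mean 12/(12-k).
Sum over k = 3,...,10: E = 12/9 + 12/8 + 12/7 + ... + 12/3 + 12/2 = 21.9476.

21.948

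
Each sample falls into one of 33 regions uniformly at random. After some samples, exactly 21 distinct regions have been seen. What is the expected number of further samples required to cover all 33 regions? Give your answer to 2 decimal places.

From k distinct to k+1 distinct takes on average 33/(33-k) samples.
Sum over k = 21,...,32: E = 33/12 + 33/11 + 33/10 + ... + 33/2 + 33/1 = 102.406.

102.41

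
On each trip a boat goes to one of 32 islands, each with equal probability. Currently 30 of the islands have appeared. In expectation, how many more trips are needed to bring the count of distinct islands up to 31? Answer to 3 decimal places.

16.000

From k distinct to k+1 distinct takes on average 32/(32-k) trips.
Only the k = 30 term is needed: E = 32/2 = 16.0000.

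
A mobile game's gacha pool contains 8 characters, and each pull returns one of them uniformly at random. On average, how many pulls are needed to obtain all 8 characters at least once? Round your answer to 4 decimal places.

21.7429

Split into phases: going from k distinct to k+1 distinct takes on average 8/(8-k) pulls.
E[T] = 8/8 + 8/7 + 8/6 + ... + 8/2 + 8/1 = 8·H_{8}.
H_{8} = 2.71786, so E[T] = 21.74286.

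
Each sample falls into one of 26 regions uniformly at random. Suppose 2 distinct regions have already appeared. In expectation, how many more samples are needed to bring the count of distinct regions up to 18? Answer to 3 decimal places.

From k distinct to k+1 distinct takes on average 26/(26-k) samples.
Sum over k = 2,...,17: E = 26/24 + 26/23 + 26/22 + ... + 26/10 + 26/9 = 27.5106.

27.511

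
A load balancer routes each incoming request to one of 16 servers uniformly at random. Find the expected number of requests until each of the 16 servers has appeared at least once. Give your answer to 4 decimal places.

The wait to go from k to k+1 distinct servers is geometric with mean 16/(16-k).
E[T] = 16/16 + 16/15 + 16/14 + ... + 16/2 + 16/1 = 16·H_{16}.
H_{16} = 3.38073, so E[T] = 54.09166.

54.0917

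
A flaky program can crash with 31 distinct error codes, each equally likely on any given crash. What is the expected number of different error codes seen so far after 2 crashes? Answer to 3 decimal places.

For each error code, P(seen in 2 crashes) = 1 - (30/31)^2 = 0.0635.
By linearity of expectation, E[distinct seen] = 31·(1 - (30/31)^2) = 1.9677.

1.968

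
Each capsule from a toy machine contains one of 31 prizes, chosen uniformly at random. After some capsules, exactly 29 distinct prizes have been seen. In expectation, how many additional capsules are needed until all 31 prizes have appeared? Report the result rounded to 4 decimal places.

46.5000

From k distinct to k+1 distinct takes on average 31/(31-k) capsules.
Sum over k = 29,...,30: E = 31/2 + 31/1 = 46.50000.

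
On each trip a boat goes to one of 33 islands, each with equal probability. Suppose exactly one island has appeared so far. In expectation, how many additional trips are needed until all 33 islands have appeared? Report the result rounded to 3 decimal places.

133.930

With k distinct islands already seen, the next new one takes an expected 33/(33-k) trips.
Sum over k = 1,...,32: E = 33/32 + 33/31 + 33/30 + ... + 33/2 + 33/1 = 133.9303.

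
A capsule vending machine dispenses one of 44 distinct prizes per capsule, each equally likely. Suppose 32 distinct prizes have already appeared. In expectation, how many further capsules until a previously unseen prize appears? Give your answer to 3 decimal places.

3.667

Each capsule yields a new prize with probability (44-32)/44 = 12/44, so the wait is geometric with mean 44/12.
E = 44/12 = 3.6667.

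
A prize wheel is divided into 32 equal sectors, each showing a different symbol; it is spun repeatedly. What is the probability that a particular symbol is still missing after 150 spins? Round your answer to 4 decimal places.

0.0085

Each spin misses the fixed symbol with probability (32-1)/32 = 31/32, independently.
P(still missing after 150) = (31/32)^150 = 0.00855.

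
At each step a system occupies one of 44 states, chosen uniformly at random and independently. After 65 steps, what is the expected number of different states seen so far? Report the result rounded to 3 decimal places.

For each state, P(seen in 65 steps) = 1 - (43/44)^65 = 0.7756.
By linearity of expectation, E[distinct seen] = 44·(1 - (43/44)^65) = 34.1263.

34.126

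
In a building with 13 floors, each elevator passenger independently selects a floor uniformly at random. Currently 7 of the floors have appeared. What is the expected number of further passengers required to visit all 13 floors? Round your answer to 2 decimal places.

From k distinct to k+1 distinct takes on average 13/(13-k) passengers.
Sum over k = 7,...,12: E = 13/6 + 13/5 + 13/4 + 13/3 + 13/2 + 13/1 = 31.850.

31.85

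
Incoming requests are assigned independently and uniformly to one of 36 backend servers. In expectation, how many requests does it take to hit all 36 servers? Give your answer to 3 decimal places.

After k distinct servers have appeared, the next request gives a new one with probability (36-k)/36, so the expected wait for the (k+1)-th is 36/(36-k).
E[T] = 36/36 + 36/35 + 36/34 + ... + 36/2 + 36/1 = 36·H_{36}.
H_{36} = 4.1746, so E[T] = 150.2841.

150.284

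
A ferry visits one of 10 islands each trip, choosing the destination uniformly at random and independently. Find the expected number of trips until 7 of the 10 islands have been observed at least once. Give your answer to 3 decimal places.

With k distinct islands already seen, the next new one arrives after an expected 10/(10-k) trips.
Sum over k = 0,...,6: E = 10/10 + 10/9 + 10/8 + ... + 10/5 + 10/4 = 10.9563.

10.956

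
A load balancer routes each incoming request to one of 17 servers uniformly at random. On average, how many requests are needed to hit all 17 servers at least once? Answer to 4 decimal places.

58.4724

The wait to go from k to k+1 distinct servers is geometric with mean 17/(17-k).
E[T] = 17/17 + 17/16 + 17/15 + ... + 17/2 + 17/1 = 17·H_{17}.
H_{17} = 3.43955, so E[T] = 58.47239.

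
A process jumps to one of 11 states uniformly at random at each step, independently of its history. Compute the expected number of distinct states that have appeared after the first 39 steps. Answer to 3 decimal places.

10.733

For each state, P(seen in 39 steps) = 1 - (10/11)^39 = 0.9757.
By linearity of expectation, E[distinct seen] = 11·(1 - (10/11)^39) = 10.7327.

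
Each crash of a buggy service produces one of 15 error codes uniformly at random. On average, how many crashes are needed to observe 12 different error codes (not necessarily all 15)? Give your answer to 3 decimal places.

22.273

With k distinct error codes already seen, the next new one arrives after an expected 15/(15-k) crashes.
Sum over k = 0,...,11: E = 15/15 + 15/14 + 15/13 + ... + 15/5 + 15/4 = 22.2734.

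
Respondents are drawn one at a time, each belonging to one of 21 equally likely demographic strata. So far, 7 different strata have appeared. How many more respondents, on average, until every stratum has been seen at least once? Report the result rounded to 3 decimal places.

The wait to go from k to k+1 distinct strata is geometric with mean 21/(21-k).
Sum over k = 7,...,20: E = 21/14 + 21/13 + 21/12 + ... + 21/2 + 21/1 = 68.2828.

68.283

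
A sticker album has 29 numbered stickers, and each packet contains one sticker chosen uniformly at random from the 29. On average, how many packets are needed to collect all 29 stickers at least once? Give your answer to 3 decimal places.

114.888

After k distinct stickers have appeared, the next packet gives a new one with probability (29-k)/29, so the expected wait for the (k+1)-th is 29/(29-k).
E[T] = 29/29 + 29/28 + 29/27 + ... + 29/2 + 29/1 = 29·H_{29}.
H_{29} = 3.9617, so E[T] = 114.8880.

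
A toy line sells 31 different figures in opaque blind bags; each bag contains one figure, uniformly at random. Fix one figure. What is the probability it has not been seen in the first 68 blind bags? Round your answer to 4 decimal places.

Each blind bag misses the fixed figure with probability (31-1)/31 = 30/31, independently.
P(still missing after 68) = (30/31)^68 = 0.10756.

0.1076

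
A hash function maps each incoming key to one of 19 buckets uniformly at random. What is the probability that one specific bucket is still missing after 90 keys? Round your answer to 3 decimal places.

Each key misses the fixed bucket with probability (19-1)/19 = 18/19, independently.
P(still missing after 90) = (18/19)^90 = 0.0077.

0.008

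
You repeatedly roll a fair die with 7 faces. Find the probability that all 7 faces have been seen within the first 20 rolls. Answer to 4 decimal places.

0.7039

Let A_i be the event that face i is missing after 20 rolls. By inclusion–exclusion on the A_i,
P(all seen) = Σ_{j=0}^{7} (-1)^j C(7,j)((7-j)/7)^20
= 1.00000 - 0.32075 + 0.02510 - 0.00048 + 0.00000 - 0.00000 + 0.00000 - 0.00000
= 0.70387.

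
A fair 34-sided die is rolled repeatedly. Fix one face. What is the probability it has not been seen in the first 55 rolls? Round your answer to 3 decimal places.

0.194

Each roll misses the fixed face with probability (34-1)/34 = 33/34, independently.
P(still missing after 55) = (33/34)^55 = 0.1936.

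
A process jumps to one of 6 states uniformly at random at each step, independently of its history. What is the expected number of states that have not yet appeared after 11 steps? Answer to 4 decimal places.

For each state, P(unseen after 11) = (5/6)^11 = 0.13459.
By linearity of expectation, E[unseen] = 6·(5/6)^11 = 0.80753.

0.8075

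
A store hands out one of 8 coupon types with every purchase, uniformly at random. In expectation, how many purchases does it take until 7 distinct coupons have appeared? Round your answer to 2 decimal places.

13.74

Going from k to k+1 distinct takes a geometric number of purchases with mean 8/(8-k).
Sum over k = 0,...,6: E = 8/8 + 8/7 + 8/6 + ... + 8/3 + 8/2 = 13.743.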